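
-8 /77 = -0.10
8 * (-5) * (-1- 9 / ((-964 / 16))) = 34.02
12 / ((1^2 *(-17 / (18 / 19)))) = -216 / 323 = -0.67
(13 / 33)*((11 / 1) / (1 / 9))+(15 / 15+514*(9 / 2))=2353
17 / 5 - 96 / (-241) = 4577 / 1205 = 3.80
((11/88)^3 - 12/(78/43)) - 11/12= -150361/19968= -7.53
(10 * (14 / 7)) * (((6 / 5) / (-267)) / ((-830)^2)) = -2 / 15328025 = -0.00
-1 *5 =-5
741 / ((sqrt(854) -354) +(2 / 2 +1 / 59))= -2.29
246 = 246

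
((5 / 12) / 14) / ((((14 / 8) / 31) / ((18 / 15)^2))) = 186 / 245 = 0.76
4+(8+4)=16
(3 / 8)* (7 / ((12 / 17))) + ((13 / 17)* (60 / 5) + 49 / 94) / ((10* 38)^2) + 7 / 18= 4265361449 / 1038380400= 4.11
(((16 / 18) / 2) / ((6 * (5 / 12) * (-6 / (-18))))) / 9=8 / 135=0.06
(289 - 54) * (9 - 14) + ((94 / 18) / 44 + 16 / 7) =-3250435 / 2772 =-1172.60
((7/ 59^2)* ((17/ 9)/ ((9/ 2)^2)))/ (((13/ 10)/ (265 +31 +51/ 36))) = 4247110/ 98968311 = 0.04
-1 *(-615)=615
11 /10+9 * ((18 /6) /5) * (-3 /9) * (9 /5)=-107 /50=-2.14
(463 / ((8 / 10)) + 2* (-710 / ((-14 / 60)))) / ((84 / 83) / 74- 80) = -573063955 / 6877864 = -83.32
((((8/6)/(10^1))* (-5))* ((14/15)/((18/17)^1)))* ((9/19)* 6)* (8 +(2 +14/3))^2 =-921536/2565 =-359.27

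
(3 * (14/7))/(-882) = -1/147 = -0.01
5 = 5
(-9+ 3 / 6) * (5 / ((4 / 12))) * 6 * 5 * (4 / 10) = -1530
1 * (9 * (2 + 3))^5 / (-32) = -5766503.91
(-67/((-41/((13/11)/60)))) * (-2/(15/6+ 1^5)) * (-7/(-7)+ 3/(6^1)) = -871/31570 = -0.03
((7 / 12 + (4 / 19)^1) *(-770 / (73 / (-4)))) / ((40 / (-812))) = -2829211 / 4161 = -679.94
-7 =-7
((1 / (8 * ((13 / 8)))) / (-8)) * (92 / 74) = -23 / 1924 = -0.01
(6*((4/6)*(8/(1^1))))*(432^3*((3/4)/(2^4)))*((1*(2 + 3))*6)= 3627970560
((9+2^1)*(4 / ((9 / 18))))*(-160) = -14080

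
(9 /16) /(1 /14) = 63 /8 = 7.88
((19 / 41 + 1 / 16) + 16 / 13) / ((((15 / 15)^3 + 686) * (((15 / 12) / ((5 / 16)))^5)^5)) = 14981 / 6596350316615527563264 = 0.00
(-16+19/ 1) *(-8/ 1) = -24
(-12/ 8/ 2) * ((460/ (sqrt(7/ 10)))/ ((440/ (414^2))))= -2956581 * sqrt(70)/ 154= -160626.83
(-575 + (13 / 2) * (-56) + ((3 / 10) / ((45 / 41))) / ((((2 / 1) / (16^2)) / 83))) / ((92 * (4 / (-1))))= -5.34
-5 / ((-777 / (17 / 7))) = 85 / 5439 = 0.02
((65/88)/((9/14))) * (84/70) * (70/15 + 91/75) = 4459/550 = 8.11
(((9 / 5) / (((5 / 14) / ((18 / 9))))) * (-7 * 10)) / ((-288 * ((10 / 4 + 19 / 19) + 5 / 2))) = 49 / 120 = 0.41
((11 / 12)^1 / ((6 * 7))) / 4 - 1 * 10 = -20149 / 2016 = -9.99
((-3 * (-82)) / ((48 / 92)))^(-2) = 4 / 889249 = 0.00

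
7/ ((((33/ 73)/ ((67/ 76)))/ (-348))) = -992873/ 209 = -4750.59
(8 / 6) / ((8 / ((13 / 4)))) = 13 / 24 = 0.54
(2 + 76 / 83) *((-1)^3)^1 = -242 / 83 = -2.92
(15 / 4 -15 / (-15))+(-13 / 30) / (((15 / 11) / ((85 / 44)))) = 1489 / 360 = 4.14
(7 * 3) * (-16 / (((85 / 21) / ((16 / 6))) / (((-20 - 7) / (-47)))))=-508032 / 3995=-127.17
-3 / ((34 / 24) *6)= -6 / 17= -0.35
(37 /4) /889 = 37 /3556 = 0.01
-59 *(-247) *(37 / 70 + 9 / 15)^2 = 90950093 / 4900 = 18561.24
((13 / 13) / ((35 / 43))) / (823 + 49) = 43 / 30520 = 0.00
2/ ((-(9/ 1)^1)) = -2/ 9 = -0.22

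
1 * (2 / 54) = 1 / 27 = 0.04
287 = 287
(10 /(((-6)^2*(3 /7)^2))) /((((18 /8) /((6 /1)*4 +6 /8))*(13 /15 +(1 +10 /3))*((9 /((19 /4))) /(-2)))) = -256025 /75816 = -3.38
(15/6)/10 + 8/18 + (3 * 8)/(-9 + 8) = -839/36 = -23.31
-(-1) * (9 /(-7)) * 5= -45 /7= -6.43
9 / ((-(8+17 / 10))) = -90 / 97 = -0.93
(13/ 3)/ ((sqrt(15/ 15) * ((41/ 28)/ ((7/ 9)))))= 2548/ 1107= 2.30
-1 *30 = -30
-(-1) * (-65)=-65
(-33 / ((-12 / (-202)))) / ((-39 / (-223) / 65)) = -1238765 / 6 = -206460.83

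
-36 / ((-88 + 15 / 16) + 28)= 0.61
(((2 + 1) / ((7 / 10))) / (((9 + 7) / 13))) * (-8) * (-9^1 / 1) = 1755 / 7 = 250.71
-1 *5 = -5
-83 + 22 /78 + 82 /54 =-28501 /351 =-81.20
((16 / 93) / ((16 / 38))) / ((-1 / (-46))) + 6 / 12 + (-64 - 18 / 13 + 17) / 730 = 8485654 / 441285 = 19.23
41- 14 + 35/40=223/8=27.88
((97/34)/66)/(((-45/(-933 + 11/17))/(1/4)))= 0.22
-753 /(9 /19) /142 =-4769 /426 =-11.19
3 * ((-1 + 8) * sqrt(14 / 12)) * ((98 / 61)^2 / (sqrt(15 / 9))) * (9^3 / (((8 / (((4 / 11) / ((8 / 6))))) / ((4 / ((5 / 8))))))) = 882165816 * sqrt(70) / 1023275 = 7212.85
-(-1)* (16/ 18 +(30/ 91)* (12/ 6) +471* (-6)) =-2313226/ 819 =-2824.45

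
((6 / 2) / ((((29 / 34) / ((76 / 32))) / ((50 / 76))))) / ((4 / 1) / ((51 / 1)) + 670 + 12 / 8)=65025 / 7946116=0.01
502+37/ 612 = 307261/ 612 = 502.06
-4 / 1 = -4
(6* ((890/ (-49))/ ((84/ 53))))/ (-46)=23585/ 15778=1.49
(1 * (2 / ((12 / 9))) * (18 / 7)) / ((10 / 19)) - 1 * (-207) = 15003 / 70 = 214.33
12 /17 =0.71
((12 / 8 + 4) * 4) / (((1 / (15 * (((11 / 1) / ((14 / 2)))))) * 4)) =1815 / 14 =129.64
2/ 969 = 0.00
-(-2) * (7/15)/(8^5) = 7/245760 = 0.00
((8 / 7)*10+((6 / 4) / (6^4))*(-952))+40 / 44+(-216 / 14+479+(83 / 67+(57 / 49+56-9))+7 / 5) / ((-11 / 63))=-8175723257 / 2785860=-2934.72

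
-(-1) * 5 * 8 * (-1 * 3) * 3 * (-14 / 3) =1680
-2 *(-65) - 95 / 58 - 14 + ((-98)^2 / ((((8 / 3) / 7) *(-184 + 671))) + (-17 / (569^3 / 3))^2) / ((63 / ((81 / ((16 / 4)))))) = 3516127889313971558655603 / 26840375322012236541928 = 131.00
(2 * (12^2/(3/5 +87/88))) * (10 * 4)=1689600/233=7251.50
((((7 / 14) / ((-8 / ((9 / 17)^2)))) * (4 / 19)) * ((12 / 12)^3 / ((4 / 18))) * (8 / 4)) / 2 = -729 / 43928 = -0.02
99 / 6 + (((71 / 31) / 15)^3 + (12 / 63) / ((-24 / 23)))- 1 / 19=16.27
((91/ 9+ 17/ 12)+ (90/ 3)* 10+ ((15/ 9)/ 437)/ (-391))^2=97049.55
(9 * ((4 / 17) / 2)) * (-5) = -90 / 17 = -5.29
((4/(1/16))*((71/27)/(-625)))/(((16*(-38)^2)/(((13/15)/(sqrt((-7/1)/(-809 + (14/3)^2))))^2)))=-17002583/17270465625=-0.00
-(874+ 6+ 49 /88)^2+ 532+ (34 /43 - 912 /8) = -258055986251 /332992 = -774961.52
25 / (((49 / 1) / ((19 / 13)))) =475 / 637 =0.75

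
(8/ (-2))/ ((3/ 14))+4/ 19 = -1052/ 57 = -18.46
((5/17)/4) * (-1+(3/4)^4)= -875/17408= -0.05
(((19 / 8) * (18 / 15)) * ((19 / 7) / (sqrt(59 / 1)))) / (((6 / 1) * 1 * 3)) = 361 * sqrt(59) / 49560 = 0.06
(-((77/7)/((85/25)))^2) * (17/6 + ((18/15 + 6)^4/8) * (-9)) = 1370540743/43350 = 31615.70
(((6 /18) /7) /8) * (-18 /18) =-1 /168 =-0.01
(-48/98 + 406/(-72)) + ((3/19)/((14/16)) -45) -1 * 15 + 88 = 739087/33516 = 22.05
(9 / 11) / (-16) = -9 / 176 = -0.05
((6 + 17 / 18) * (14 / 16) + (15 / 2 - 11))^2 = 137641 / 20736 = 6.64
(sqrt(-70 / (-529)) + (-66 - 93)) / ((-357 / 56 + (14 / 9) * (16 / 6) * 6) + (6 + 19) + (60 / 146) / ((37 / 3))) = -30921048 / 8468713 + 194472 * sqrt(70) / 194780399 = -3.64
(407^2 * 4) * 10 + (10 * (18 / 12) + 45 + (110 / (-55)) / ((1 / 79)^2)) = 6613538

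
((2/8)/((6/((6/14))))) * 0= 0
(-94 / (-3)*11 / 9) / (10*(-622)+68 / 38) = -9823 / 1594971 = -0.01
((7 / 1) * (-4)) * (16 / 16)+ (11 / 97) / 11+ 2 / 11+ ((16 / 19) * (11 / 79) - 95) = -196497244 / 1601567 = -122.69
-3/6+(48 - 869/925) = 86137/1850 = 46.56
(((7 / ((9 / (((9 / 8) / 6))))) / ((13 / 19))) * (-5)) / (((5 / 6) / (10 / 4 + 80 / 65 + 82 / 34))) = -361095 / 45968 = -7.86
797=797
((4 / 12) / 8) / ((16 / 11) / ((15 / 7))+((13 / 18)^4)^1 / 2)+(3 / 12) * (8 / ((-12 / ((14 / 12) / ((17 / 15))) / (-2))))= 378393485 / 959724426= 0.39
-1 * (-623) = 623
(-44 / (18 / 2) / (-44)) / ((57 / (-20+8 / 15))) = -292 / 7695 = -0.04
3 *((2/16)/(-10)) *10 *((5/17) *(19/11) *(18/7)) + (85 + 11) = 500091/5236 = 95.51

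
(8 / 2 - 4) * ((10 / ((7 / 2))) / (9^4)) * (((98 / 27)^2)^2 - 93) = 0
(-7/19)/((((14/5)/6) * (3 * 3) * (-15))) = 1/171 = 0.01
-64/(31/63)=-4032/31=-130.06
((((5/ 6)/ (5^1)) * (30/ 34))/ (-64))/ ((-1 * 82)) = 5/ 178432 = 0.00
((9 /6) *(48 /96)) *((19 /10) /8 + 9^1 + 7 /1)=3897 /320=12.18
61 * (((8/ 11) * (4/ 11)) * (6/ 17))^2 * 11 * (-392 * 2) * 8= -14103871488/ 384659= -36665.91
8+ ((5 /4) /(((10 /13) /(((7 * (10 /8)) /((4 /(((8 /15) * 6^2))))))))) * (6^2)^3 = 3184280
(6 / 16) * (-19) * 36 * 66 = -16929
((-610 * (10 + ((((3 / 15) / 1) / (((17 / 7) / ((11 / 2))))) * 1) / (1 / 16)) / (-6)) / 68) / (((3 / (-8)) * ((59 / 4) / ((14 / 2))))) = -5007856 / 153459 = -32.63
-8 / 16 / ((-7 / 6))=3 / 7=0.43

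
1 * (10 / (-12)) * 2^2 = -10 / 3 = -3.33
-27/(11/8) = -216/11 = -19.64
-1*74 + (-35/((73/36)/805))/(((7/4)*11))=-639022/803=-795.79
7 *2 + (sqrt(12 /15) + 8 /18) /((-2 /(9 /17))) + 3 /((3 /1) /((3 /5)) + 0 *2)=1231 /85- 9 *sqrt(5) /85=14.25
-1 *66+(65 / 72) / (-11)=-52337 / 792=-66.08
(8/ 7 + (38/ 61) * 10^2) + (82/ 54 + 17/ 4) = 69.21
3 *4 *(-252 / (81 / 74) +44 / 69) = -2755.01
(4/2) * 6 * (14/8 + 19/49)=25.65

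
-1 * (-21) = 21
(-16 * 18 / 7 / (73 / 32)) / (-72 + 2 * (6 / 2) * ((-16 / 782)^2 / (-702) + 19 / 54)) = 18316366848 / 70978354279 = 0.26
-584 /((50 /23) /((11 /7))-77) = 147752 /19131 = 7.72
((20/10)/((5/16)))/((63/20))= 128/63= 2.03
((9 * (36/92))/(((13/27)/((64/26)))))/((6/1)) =11664/3887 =3.00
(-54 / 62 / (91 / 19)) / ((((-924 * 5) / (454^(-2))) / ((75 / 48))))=855 / 2865401547008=0.00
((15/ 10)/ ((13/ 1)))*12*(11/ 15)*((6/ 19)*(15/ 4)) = 297/ 247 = 1.20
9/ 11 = 0.82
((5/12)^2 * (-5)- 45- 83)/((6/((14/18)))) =-129899/7776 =-16.71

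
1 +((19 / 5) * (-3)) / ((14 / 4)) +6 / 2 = 26 / 35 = 0.74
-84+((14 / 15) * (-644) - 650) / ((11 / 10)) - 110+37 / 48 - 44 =-21993 / 16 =-1374.56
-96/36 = -8/3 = -2.67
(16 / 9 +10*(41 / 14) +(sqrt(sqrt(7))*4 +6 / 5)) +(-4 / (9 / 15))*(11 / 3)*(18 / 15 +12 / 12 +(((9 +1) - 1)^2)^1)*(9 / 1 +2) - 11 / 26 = -182962267 / 8190 +4*7^(1 / 4) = -22333.21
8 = 8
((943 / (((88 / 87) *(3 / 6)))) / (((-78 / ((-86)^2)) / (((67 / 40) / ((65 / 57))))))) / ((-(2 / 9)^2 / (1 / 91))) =15641603727417 / 270670400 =57788.38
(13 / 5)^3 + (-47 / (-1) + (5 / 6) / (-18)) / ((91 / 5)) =24761491 / 1228500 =20.16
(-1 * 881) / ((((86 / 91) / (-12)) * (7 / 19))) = 1305642 / 43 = 30363.77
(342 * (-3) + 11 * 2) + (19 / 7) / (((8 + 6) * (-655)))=-64446779 / 64190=-1004.00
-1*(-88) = 88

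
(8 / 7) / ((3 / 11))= 88 / 21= 4.19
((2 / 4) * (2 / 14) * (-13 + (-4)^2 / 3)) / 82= -23 / 3444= -0.01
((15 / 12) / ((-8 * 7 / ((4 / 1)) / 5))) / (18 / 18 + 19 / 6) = -3 / 28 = -0.11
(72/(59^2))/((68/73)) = 1314/59177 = 0.02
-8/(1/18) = -144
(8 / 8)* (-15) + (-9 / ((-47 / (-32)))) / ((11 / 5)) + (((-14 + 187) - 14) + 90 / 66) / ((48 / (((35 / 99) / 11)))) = -13270535 / 750684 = -17.68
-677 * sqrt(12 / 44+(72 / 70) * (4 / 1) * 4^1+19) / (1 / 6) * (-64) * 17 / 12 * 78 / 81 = 2119887.78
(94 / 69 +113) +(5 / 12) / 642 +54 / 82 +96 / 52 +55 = 171.87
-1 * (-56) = 56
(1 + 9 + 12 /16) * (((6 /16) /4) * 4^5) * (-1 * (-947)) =977304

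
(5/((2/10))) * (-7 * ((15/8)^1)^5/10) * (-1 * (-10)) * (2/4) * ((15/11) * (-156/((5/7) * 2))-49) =289302890625/720896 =401310.16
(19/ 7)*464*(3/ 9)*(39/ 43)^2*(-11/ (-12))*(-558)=-2286257688/ 12943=-176640.48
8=8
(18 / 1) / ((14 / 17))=153 / 7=21.86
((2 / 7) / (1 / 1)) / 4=1 / 14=0.07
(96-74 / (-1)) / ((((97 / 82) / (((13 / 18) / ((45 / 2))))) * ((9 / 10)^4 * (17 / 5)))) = 106600000 / 51549777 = 2.07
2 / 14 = 0.14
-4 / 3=-1.33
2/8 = 1/4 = 0.25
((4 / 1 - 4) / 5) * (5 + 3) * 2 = 0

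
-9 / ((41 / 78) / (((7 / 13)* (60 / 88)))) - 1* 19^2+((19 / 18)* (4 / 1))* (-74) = -2759026 / 4059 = -679.73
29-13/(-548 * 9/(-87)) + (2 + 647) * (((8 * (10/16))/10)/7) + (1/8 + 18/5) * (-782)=-40822072/14385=-2837.82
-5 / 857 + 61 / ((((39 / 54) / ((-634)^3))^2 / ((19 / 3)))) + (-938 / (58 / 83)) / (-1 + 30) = 5858946825458198158663974588 / 121804553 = 48101213634092956760.52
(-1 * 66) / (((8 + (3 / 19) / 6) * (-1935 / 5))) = 836 / 39345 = 0.02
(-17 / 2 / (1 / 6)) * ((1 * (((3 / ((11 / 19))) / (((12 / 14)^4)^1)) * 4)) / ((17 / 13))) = -593047 / 396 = -1497.59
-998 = -998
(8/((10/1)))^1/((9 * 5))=4/225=0.02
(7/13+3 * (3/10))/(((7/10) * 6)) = 187/546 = 0.34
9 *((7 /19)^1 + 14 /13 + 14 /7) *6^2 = 275724 /247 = 1116.29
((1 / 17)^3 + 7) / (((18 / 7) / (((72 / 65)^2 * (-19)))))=-1317351168 / 20757425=-63.46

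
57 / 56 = 1.02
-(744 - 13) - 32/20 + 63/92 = -336681/460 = -731.92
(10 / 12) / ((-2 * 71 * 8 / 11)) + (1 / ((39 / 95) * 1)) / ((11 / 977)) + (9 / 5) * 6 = 227.14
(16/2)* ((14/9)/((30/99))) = 616/15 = 41.07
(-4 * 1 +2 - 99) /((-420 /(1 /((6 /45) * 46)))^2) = -101 /6635776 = -0.00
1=1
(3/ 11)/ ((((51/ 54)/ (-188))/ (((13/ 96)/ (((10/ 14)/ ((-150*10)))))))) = 2886975/ 187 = 15438.37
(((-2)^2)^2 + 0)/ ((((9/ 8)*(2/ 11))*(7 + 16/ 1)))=704/ 207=3.40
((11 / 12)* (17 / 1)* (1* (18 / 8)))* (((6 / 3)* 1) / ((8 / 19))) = 10659 / 64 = 166.55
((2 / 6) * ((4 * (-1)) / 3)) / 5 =-4 / 45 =-0.09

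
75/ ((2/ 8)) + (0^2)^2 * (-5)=300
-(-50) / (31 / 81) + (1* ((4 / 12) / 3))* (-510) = 6880 / 93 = 73.98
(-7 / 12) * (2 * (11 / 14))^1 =-11 / 12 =-0.92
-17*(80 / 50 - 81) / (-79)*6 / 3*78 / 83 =-1052844 / 32785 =-32.11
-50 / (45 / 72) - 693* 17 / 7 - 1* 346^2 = -121479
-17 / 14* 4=-34 / 7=-4.86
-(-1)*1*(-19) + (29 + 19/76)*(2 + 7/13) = 221/4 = 55.25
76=76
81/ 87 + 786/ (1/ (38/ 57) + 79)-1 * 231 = -1028604/ 4669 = -220.30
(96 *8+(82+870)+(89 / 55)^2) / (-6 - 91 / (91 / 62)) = -5210921 / 205700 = -25.33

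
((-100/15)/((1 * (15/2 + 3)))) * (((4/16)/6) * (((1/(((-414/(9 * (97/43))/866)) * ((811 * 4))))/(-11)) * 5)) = -1050025/6670088964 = -0.00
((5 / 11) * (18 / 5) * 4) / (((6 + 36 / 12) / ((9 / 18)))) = 4 / 11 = 0.36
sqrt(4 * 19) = 2 * sqrt(19) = 8.72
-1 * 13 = -13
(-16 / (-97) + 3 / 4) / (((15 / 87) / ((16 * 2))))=16472 / 97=169.81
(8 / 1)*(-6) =-48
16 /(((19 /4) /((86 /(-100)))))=-1376 /475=-2.90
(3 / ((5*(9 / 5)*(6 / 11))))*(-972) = -594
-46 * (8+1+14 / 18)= -4048 / 9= -449.78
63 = 63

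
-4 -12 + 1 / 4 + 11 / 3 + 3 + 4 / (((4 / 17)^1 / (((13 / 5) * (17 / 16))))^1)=9091 / 240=37.88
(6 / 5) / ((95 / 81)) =486 / 475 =1.02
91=91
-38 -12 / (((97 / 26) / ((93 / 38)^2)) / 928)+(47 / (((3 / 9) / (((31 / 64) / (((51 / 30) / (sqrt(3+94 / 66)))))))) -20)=-628080202 / 35017+7285* sqrt(4818) / 5984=-17851.93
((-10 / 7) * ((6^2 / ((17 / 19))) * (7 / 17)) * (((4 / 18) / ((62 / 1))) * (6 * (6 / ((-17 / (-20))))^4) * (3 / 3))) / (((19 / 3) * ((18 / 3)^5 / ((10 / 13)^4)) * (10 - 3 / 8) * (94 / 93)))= -2304000000000 / 2494913658608371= -0.00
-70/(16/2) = -35/4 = -8.75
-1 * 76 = -76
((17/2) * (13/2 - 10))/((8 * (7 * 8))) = -17/256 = -0.07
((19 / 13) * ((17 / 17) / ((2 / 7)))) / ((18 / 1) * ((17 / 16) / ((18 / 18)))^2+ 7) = 8512 / 45461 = 0.19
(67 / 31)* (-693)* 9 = -417879 / 31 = -13479.97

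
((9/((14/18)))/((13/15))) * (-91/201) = -405/67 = -6.04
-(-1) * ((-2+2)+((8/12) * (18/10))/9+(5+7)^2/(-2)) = -1078/15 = -71.87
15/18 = 5/6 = 0.83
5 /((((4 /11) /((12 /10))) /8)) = 132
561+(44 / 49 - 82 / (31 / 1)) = 849505 / 1519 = 559.25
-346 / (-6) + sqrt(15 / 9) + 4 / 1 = sqrt(15) / 3 + 185 / 3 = 62.96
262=262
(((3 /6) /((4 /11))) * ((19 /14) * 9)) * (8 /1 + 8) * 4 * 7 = 7524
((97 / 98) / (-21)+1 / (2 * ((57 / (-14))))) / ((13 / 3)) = -6645 / 169442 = -0.04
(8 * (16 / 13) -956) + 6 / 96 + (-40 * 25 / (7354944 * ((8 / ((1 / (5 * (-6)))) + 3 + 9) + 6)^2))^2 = -25250331662448535803531083 / 26689105407314992591872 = -946.09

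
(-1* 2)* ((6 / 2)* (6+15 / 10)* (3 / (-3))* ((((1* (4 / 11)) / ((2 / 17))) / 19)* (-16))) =-24480 / 209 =-117.13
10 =10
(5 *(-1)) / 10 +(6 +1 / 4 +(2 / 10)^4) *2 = 7502 / 625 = 12.00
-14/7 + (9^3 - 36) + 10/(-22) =7596/11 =690.55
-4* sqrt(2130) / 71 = -2.60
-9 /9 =-1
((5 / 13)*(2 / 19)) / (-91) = -10 / 22477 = -0.00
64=64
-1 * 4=-4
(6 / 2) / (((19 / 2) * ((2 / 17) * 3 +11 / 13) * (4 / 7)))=4641 / 10070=0.46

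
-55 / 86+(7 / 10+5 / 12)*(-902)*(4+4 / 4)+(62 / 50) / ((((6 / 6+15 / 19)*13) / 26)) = -276066919 / 54825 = -5035.42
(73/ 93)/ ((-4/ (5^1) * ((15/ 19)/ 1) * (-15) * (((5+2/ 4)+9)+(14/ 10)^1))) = 0.01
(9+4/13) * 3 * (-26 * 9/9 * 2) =-1452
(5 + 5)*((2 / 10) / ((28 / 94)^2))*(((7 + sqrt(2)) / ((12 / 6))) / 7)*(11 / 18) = 24299*sqrt(2) / 24696 + 24299 / 3528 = 8.28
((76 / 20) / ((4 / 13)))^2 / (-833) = -61009 / 333200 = -0.18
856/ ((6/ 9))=1284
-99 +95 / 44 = -96.84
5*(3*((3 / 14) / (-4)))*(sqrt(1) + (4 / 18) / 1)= -55 / 56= -0.98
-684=-684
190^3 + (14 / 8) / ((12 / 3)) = 6859000.44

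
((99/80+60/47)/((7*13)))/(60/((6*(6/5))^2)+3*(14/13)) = 255231/40539380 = 0.01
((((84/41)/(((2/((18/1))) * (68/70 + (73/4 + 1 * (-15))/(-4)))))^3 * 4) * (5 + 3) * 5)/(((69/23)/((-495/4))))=-500810473871769600000/48587168449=-10307463675.26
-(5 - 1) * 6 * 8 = -192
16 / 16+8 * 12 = 97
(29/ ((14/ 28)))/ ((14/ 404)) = 11716/ 7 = 1673.71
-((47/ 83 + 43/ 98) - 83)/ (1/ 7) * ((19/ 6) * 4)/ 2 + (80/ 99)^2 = 41406837931/ 11388762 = 3635.76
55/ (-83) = -55/ 83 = -0.66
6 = 6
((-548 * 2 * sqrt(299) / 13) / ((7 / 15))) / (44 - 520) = 4110 * sqrt(299) / 10829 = 6.56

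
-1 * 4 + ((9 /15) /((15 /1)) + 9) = 126 /25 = 5.04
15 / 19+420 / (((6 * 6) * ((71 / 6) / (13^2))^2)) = 227992395 / 95779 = 2380.40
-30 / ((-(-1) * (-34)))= 15 / 17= 0.88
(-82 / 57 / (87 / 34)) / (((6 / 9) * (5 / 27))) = -12546 / 2755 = -4.55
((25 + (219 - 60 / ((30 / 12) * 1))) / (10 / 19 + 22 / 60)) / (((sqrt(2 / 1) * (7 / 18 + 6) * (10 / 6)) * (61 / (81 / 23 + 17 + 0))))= 63923904 * sqrt(2) / 16424921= 5.50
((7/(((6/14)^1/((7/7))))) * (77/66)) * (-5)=-95.28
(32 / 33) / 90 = 16 / 1485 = 0.01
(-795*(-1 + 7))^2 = 22752900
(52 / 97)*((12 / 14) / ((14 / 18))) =2808 / 4753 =0.59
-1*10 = -10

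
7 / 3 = 2.33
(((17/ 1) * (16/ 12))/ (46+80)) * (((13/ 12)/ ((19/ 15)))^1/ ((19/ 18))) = 1105/ 7581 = 0.15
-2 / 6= -1 / 3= -0.33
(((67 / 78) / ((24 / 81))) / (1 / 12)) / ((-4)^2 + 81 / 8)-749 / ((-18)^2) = -862801 / 880308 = -0.98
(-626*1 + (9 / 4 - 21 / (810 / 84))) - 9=-114287 / 180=-634.93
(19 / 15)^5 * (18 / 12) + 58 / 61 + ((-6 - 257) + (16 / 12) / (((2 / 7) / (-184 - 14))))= -36475639211 / 30881250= -1181.16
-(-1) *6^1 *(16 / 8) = 12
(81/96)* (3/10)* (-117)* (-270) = 255879/32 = 7996.22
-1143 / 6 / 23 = -381 / 46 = -8.28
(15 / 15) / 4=1 / 4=0.25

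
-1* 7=-7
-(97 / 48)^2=-9409 / 2304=-4.08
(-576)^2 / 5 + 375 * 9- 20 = 348551 / 5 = 69710.20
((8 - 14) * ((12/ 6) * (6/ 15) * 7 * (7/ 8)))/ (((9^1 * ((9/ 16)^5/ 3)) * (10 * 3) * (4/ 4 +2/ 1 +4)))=-3670016/ 4428675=-0.83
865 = 865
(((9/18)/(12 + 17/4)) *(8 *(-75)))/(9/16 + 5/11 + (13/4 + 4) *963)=-42240/15976571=-0.00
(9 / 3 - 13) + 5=-5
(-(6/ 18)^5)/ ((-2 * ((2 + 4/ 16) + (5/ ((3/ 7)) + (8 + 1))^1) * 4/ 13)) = 13/ 44550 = 0.00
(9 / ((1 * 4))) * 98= 441 / 2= 220.50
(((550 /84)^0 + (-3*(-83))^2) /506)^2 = 961062001 /64009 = 15014.48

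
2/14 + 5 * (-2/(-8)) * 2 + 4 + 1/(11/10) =1163/154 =7.55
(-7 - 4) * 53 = -583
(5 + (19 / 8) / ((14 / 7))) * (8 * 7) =346.50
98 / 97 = 1.01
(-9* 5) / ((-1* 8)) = 45 / 8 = 5.62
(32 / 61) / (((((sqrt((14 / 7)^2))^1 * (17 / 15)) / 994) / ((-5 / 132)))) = -99400 / 11407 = -8.71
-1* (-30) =30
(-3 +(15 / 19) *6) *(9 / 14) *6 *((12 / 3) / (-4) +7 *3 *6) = 837.41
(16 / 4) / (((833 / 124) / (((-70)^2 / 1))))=49600 / 17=2917.65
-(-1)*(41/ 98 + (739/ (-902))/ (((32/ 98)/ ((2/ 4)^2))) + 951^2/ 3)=852750670909/ 2828672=301466.79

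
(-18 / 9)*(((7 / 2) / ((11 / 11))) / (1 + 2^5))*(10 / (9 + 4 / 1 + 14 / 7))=-14 / 99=-0.14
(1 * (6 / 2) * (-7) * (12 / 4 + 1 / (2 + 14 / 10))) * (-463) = 544488 / 17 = 32028.71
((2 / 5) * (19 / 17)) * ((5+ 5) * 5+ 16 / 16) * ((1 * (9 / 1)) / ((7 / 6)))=6156 / 35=175.89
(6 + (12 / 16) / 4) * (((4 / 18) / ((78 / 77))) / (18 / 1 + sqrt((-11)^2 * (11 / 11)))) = 847 / 18096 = 0.05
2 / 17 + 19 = 325 / 17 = 19.12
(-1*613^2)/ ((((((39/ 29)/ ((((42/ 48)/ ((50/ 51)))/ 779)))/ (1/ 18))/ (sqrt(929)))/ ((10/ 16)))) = -1296778819*sqrt(929)/ 116663040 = -338.80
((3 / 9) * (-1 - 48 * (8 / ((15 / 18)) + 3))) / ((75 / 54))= -18174 / 125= -145.39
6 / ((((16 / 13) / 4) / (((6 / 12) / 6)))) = 13 / 8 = 1.62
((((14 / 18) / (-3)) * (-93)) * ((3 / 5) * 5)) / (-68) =-217 / 204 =-1.06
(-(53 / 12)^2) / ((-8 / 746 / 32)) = 1047757 / 18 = 58208.72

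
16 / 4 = 4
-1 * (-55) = 55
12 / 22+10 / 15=40 / 33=1.21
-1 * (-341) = 341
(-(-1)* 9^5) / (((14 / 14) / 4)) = 236196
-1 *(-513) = 513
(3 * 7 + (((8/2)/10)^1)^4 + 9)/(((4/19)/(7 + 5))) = 1711.46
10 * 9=90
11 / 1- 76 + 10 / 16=-515 / 8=-64.38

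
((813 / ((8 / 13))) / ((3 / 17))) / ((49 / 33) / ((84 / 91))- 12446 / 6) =-5929209 / 1641598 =-3.61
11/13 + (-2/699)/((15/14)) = 114971/136305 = 0.84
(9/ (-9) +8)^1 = 7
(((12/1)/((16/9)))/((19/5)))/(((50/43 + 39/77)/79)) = 84.07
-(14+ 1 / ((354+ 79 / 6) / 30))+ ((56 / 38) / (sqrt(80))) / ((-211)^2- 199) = -14.08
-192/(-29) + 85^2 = 209717/29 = 7231.62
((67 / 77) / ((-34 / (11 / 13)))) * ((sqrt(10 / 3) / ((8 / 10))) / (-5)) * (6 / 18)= 67 * sqrt(30) / 111384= 0.00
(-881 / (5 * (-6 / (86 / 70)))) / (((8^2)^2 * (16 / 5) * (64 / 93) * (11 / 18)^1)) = 10569357 / 1614807040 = 0.01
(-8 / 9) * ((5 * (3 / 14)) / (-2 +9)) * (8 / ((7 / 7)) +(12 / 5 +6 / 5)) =-232 / 147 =-1.58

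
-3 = -3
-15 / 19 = -0.79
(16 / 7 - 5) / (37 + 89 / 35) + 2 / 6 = 0.26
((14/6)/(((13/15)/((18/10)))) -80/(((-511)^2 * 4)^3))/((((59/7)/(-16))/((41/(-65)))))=735816953023142246348/126804913282481462665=5.80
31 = 31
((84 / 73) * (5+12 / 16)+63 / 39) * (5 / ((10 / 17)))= 69.97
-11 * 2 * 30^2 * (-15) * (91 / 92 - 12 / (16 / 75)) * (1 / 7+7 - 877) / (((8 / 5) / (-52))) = -74701846147500 / 161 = -463986622034.16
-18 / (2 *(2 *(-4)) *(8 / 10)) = 45 / 32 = 1.41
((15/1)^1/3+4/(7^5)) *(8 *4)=160.01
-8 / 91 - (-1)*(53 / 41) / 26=-285 / 7462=-0.04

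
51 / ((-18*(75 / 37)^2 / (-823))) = 19153679 / 33750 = 567.52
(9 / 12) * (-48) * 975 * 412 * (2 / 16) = -1807650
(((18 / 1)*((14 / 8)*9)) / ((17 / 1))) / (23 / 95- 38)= -53865 / 121958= -0.44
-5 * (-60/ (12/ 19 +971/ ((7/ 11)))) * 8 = 319200/ 203023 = 1.57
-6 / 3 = -2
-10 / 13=-0.77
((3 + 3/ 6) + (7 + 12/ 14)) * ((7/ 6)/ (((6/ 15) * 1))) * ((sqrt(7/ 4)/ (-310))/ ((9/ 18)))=-53 * sqrt(7)/ 496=-0.28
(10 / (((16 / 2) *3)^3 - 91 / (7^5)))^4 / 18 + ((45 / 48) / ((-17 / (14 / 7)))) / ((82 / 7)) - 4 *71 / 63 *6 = -27.06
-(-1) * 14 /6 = 7 /3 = 2.33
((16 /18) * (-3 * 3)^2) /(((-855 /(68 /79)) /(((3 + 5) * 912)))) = -208896 /395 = -528.85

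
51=51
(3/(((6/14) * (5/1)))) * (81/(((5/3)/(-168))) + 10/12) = -1714433/150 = -11429.55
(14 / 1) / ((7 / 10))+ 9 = 29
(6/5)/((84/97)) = 1.39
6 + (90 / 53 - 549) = -28689 / 53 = -541.30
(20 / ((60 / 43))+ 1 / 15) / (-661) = -0.02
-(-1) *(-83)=-83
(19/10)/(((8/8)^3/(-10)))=-19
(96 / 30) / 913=0.00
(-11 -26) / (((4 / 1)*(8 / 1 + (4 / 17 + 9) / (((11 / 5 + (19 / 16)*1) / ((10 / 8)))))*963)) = -170459 / 202445712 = -0.00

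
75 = 75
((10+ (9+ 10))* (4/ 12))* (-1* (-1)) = 29/ 3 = 9.67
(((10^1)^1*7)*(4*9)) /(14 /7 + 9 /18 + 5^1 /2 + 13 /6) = 15120 /43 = 351.63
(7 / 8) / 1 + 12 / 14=1.73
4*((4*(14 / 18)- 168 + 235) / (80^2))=631 / 14400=0.04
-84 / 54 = -14 / 9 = -1.56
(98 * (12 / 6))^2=38416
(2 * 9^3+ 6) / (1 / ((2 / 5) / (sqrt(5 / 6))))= 2928 * sqrt(30) / 25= 641.49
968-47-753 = 168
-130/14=-9.29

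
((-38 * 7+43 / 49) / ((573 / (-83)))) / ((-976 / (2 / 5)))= -0.02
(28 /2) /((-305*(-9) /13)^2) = 2366 /7535025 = 0.00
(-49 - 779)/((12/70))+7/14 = -9659/2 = -4829.50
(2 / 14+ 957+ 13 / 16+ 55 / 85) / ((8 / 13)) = 23727327 / 15232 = 1557.73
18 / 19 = 0.95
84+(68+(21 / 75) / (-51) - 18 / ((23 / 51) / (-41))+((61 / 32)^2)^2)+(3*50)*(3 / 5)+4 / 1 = 1895.63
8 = 8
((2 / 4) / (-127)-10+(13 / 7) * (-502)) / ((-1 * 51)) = 1675391 / 90678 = 18.48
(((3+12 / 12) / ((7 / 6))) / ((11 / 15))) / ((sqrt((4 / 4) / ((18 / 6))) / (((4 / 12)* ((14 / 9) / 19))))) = 80* sqrt(3) / 627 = 0.22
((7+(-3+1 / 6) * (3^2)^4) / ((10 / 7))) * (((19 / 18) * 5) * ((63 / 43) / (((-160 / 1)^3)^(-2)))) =-72562748948480000000 / 43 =-1687505789499534883.72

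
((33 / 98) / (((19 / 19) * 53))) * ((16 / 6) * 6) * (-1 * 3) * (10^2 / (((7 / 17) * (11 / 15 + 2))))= -20196000 / 745339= -27.10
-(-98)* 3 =294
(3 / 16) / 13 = 3 / 208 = 0.01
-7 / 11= -0.64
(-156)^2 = 24336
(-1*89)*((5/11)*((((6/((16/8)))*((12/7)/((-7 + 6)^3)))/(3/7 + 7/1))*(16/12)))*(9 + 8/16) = 50730/143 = 354.76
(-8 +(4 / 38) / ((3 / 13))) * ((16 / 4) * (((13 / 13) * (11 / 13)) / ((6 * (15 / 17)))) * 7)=-225148 / 6669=-33.76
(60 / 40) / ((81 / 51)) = 17 / 18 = 0.94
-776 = -776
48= 48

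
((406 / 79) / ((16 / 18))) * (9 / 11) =4.73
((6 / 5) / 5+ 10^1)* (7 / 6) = 896 / 75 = 11.95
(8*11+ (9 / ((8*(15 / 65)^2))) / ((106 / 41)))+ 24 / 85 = 6952357 / 72080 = 96.45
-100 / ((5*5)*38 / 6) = -12 / 19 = -0.63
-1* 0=0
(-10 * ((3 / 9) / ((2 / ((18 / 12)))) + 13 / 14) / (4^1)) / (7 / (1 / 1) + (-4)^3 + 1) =165 / 3136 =0.05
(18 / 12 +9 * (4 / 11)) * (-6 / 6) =-105 / 22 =-4.77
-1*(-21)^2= -441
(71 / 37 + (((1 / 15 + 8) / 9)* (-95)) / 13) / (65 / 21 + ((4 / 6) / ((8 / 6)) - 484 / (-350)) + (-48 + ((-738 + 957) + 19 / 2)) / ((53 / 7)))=-557817050 / 3471221637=-0.16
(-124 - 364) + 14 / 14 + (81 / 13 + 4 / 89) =-556198 / 1157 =-480.72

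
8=8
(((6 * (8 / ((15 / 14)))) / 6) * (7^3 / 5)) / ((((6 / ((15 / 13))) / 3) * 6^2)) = 4802 / 585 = 8.21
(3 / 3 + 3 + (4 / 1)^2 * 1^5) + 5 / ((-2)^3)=155 / 8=19.38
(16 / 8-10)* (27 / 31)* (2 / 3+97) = -680.52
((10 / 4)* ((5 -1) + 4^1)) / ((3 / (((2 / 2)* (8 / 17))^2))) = 1.48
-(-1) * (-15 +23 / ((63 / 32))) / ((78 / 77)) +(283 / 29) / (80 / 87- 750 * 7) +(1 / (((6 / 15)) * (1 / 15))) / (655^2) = -9013406017649 / 2750756768370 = -3.28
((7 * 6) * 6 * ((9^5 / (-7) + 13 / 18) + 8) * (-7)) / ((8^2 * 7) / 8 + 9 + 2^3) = 14864962 / 73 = 203629.62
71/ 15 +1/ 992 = 70447/ 14880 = 4.73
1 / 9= 0.11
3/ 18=1/ 6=0.17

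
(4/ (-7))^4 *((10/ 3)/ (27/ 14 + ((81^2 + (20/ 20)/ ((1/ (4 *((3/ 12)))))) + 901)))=5120/ 107539761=0.00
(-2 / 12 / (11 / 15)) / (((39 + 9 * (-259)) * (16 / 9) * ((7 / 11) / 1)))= 15 / 171136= 0.00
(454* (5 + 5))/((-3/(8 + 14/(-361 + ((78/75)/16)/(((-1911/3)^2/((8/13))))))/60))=-330903604986700/457758153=-722878.67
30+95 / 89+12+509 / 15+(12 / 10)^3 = 2627572 / 33375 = 78.73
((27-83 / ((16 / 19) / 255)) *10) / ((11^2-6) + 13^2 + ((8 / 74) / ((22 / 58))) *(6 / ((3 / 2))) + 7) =-859.40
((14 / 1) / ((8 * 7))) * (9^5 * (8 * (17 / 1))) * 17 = 34130322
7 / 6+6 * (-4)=-137 / 6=-22.83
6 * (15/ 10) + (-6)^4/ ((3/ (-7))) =-3015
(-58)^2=3364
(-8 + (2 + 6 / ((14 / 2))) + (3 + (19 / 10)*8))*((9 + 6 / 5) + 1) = 3656 / 25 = 146.24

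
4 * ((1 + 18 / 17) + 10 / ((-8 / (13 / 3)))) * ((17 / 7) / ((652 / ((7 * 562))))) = -192485 / 978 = -196.81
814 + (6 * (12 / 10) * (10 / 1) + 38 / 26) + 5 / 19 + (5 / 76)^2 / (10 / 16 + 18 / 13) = 1741430681 / 1961674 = 887.73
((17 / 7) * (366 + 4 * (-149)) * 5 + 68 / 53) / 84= -517837 / 15582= -33.23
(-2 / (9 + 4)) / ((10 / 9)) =-9 / 65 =-0.14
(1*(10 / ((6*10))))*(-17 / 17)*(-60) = 10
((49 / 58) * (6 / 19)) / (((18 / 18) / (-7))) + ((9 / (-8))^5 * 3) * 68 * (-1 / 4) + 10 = 1806169357 / 18055168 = 100.04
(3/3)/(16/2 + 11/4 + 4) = 4/59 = 0.07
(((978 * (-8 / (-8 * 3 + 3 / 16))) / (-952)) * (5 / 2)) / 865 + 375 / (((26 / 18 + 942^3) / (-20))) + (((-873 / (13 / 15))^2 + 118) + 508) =674995473078425835004979 / 664827085100905181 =1015294.79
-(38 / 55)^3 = -0.33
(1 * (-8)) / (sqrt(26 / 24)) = -16 * sqrt(39) / 13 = -7.69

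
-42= -42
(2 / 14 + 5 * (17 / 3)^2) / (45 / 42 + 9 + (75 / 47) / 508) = 241720624 / 15154047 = 15.95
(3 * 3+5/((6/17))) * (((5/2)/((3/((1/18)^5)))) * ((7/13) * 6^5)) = 0.04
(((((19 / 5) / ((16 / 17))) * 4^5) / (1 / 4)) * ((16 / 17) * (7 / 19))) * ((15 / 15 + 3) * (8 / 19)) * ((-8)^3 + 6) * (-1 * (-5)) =-464257024 / 19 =-24434580.21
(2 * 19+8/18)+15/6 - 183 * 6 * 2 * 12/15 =-154427/90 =-1715.86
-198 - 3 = -201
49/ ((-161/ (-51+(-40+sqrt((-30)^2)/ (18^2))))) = 34363/ 1242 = 27.67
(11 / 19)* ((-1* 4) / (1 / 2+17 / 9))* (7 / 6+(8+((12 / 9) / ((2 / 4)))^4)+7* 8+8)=-46420 / 387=-119.95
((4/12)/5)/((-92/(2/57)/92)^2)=4/48735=0.00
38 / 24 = 19 / 12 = 1.58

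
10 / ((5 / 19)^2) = 722 / 5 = 144.40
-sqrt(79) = -8.89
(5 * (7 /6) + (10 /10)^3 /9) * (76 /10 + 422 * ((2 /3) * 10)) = 2263799 /135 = 16768.88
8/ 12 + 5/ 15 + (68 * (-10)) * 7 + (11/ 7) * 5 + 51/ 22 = -731319/ 154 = -4748.82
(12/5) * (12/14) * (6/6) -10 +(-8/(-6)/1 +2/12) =-451/70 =-6.44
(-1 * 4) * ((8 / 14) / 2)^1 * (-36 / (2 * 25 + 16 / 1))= 48 / 77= 0.62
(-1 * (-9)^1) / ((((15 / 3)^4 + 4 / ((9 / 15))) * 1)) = 27 / 1895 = 0.01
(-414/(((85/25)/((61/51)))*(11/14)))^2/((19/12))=21700.04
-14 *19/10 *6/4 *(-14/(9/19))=17689/15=1179.27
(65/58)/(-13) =-5/58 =-0.09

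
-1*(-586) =586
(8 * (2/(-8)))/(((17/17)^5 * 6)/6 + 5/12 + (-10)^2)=-24/1217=-0.02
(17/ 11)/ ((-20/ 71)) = -1207/ 220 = -5.49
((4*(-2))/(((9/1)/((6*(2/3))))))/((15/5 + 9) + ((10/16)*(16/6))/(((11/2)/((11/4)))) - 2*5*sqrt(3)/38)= -0.29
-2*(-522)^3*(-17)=-4836046032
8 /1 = 8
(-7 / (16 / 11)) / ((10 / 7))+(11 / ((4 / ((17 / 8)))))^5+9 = 1144291715511 / 167772160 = 6820.51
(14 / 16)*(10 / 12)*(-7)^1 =-5.10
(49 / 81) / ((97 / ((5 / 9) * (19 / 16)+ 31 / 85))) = 614411 / 96169680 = 0.01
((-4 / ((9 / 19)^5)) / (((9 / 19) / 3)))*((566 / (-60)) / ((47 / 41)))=1091746714486 / 124888635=8741.76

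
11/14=0.79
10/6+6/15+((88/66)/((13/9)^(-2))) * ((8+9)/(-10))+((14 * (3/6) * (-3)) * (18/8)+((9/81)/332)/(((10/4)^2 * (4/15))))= -5033411/100845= -49.91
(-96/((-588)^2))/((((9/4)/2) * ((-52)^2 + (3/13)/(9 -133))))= -25792/282570844815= -0.00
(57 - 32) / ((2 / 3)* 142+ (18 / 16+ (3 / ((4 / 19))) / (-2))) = 75 / 266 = 0.28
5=5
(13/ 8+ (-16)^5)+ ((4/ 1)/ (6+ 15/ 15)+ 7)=-58719741/ 56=-1048566.80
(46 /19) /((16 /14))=161 /76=2.12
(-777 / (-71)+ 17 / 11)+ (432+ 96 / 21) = 449.06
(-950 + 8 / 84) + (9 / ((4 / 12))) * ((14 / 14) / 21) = -19921 / 21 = -948.62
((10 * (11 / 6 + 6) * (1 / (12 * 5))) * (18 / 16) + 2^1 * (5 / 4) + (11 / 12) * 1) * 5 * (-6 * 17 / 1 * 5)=-199325 / 16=-12457.81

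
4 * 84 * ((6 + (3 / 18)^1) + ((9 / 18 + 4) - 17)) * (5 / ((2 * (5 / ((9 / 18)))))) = -532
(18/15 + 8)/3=46/15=3.07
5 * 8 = 40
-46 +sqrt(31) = -40.43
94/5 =18.80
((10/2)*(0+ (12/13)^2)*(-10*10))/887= -72000/149903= -0.48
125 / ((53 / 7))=875 / 53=16.51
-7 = -7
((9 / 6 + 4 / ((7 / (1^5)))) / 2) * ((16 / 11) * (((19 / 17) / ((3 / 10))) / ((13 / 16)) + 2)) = 506456 / 51051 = 9.92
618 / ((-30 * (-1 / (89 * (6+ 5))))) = 100837 / 5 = 20167.40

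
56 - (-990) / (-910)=4997 / 91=54.91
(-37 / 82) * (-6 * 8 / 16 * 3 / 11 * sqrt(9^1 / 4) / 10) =999 / 18040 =0.06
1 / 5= 0.20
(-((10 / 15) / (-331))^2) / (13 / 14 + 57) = -56 / 799685739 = -0.00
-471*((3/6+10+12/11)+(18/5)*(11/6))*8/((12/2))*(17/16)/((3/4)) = -1780223/110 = -16183.85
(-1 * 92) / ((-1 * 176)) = 23 / 44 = 0.52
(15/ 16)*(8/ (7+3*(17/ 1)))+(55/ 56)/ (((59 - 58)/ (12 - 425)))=-94075/ 232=-405.50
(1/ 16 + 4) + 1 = 81/ 16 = 5.06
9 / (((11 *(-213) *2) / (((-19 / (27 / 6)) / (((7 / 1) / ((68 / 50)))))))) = 646 / 410025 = 0.00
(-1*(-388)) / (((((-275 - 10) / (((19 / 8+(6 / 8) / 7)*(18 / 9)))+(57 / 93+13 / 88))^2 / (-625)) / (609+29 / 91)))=-77334975553981798400 / 1679619779766019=-46043.14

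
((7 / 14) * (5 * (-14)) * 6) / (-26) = 105 / 13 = 8.08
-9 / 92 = -0.10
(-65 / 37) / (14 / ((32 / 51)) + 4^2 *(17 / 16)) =-1040 / 23273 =-0.04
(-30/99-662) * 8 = -174848/33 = -5298.42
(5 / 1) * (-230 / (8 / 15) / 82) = -26.30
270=270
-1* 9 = -9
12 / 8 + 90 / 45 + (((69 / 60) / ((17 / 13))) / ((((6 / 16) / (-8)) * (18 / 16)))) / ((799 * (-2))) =12874207 / 3667410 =3.51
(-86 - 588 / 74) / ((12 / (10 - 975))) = 838585 / 111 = 7554.82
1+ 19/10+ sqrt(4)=49/10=4.90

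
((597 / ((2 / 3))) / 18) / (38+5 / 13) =2587 / 1996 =1.30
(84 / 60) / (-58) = -7 / 290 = -0.02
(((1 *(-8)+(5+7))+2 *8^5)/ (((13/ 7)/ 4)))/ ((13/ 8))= 14680960/ 169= 86869.59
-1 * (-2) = 2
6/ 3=2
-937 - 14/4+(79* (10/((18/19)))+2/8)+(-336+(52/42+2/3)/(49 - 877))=-7691815/17388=-442.36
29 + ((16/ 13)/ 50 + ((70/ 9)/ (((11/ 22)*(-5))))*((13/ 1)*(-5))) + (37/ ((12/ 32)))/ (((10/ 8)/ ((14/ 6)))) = 135013/ 325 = 415.42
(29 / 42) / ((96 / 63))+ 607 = 38877 / 64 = 607.45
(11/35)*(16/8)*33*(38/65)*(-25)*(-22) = 606936/91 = 6669.63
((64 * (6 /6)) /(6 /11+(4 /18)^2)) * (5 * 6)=171072 /53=3227.77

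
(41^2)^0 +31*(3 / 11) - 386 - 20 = -4362 / 11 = -396.55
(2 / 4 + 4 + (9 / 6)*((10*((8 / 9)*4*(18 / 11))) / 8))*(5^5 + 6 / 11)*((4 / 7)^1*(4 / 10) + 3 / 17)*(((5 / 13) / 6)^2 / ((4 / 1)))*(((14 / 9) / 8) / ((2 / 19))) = 88948288435 / 2402839296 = 37.02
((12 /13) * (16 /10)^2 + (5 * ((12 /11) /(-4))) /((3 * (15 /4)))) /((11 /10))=48088 /23595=2.04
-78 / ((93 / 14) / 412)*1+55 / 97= -14545191 / 3007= -4837.11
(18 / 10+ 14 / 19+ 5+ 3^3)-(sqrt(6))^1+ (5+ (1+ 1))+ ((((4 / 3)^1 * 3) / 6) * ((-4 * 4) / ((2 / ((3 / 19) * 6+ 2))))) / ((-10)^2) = 58966 / 1425-sqrt(6) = 38.93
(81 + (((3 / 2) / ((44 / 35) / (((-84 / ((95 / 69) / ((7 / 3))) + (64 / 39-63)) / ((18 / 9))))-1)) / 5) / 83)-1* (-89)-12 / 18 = 2255138261627 / 13318026450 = 169.33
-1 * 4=-4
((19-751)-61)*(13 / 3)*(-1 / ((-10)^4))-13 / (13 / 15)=-439691 / 30000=-14.66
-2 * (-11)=22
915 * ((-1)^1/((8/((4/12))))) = -305/8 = -38.12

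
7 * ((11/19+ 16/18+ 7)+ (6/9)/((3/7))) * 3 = 11998/57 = 210.49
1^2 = 1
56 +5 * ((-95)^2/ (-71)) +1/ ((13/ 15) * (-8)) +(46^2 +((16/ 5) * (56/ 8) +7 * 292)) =133011403/ 36920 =3602.69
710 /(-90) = -7.89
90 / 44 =45 / 22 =2.05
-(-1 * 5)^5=3125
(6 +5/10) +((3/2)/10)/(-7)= 907/140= 6.48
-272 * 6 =-1632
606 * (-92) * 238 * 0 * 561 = 0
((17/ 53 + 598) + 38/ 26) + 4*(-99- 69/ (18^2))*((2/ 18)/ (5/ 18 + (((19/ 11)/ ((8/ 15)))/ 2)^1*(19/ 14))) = 581.97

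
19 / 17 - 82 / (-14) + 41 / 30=29779 / 3570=8.34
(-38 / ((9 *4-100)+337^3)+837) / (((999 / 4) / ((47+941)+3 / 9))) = 379926094168300 / 114703248933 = 3312.25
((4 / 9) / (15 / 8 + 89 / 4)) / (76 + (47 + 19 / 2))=64 / 460305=0.00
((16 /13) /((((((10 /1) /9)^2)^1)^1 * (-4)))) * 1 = -81 /325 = -0.25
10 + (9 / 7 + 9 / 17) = 1406 / 119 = 11.82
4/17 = 0.24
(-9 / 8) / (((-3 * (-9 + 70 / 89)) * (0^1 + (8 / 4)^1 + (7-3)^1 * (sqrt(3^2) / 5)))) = -1335 / 128656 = -0.01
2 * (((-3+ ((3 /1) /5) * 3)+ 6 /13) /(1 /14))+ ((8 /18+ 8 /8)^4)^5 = 1218982742990279451213521 /790248254838700372065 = 1542.53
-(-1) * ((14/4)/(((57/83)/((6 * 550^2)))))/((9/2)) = 351505000/171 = 2055584.80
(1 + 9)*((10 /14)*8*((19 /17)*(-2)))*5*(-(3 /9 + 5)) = 1216000 /357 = 3406.16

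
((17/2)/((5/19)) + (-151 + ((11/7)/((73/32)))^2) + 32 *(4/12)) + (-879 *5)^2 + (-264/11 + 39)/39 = 1967078793649367/101837190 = 19315917.83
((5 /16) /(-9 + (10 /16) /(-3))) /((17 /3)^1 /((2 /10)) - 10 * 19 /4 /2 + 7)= -90 /30719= -0.00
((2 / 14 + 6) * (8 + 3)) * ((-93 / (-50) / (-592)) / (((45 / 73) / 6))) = -1070399 / 518000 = -2.07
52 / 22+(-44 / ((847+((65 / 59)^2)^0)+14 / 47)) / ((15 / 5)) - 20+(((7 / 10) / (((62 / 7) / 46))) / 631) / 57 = -8632506872153 / 488995462890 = -17.65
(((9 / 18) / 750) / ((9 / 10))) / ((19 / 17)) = 0.00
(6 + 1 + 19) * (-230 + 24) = -5356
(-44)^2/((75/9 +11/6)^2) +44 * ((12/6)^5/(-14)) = -2131712/26047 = -81.84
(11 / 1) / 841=11 / 841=0.01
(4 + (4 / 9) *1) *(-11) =-440 / 9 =-48.89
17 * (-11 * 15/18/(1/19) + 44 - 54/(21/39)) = -164543/42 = -3917.69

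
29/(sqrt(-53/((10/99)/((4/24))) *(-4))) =29 *sqrt(8745)/1749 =1.55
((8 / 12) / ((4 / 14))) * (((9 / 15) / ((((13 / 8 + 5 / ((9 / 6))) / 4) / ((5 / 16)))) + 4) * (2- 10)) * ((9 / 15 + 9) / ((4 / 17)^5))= -20629687 / 20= -1031484.35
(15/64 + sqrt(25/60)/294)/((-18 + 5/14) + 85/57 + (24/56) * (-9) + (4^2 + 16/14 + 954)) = 19 * sqrt(15)/31878210 + 1197/4857632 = 0.00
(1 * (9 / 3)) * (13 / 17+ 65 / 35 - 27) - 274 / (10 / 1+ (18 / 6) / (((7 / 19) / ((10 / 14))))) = -8342519 / 92225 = -90.46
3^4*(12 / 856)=243 / 214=1.14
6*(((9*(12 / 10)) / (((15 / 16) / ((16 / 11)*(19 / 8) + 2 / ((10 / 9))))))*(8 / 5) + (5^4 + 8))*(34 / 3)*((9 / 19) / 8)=767712843 / 261250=2938.61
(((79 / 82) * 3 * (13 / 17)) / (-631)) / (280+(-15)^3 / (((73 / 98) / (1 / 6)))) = 224913 / 30509411590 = 0.00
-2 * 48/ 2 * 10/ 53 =-480/ 53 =-9.06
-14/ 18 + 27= 236/ 9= 26.22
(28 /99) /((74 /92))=1288 /3663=0.35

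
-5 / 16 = -0.31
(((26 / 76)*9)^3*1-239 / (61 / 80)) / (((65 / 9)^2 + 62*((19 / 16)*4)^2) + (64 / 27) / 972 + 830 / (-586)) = -1829049955168131 / 9327664559030173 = -0.20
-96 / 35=-2.74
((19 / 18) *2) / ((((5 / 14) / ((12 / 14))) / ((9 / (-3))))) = -76 / 5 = -15.20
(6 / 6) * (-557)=-557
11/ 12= 0.92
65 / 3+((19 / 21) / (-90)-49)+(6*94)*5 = 5278121 / 1890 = 2792.66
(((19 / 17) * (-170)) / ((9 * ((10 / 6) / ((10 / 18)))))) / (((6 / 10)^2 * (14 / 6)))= -4750 / 567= -8.38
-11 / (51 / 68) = -44 / 3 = -14.67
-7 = -7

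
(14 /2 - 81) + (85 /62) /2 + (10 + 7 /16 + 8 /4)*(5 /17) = -587343 /8432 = -69.66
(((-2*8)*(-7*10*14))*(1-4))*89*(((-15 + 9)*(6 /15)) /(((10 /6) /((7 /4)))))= 52750656 /5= 10550131.20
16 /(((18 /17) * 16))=17 /18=0.94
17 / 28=0.61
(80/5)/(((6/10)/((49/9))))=145.19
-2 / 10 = -1 / 5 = -0.20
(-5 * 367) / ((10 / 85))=-31195 / 2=-15597.50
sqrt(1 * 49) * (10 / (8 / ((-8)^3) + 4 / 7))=31360 / 249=125.94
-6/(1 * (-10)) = 3/5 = 0.60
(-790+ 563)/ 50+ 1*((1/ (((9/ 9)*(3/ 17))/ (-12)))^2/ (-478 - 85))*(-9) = 1952999/ 28150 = 69.38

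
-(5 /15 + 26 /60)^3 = -12167 /27000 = -0.45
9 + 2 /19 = 173 /19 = 9.11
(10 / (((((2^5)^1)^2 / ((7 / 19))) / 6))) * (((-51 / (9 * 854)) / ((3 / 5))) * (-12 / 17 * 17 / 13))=425 / 1928576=0.00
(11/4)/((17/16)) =44/17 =2.59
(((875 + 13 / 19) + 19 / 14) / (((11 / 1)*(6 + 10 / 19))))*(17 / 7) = 3965981 / 133672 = 29.67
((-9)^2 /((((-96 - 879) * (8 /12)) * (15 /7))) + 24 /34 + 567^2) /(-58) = -17762303037 /3204500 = -5542.92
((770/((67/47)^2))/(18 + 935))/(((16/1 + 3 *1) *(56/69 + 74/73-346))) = -4283792205/70455842705692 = -0.00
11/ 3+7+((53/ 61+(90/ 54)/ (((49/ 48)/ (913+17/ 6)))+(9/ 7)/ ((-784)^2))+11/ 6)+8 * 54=1527984108527/ 787374336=1940.61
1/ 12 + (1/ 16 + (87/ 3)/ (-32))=-73/ 96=-0.76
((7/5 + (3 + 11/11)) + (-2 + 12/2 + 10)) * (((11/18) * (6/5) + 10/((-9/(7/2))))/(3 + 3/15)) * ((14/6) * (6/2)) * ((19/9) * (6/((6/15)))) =-915971/216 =-4240.61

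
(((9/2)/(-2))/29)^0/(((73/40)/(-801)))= -32040/73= -438.90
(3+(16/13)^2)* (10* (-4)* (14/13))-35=-504175/2197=-229.48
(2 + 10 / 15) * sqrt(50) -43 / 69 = -43 / 69 + 40 * sqrt(2) / 3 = 18.23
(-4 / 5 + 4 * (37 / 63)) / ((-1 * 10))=-244 / 1575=-0.15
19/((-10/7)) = -133/10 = -13.30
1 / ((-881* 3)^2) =1 / 6985449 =0.00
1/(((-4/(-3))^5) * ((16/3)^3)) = 0.00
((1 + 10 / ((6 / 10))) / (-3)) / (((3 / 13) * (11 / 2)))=-4.64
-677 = -677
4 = 4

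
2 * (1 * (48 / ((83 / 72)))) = 6912 / 83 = 83.28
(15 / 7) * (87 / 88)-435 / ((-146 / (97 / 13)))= 14234505 / 584584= 24.35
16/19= 0.84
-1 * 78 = -78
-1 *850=-850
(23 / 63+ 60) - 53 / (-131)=501532 / 8253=60.77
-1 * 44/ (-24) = 11/ 6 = 1.83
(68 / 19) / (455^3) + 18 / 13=2478089318 / 1789731125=1.38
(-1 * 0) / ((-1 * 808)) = 0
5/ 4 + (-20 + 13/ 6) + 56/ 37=-6691/ 444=-15.07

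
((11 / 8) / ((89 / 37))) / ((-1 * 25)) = -407 / 17800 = -0.02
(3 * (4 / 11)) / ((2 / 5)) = 30 / 11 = 2.73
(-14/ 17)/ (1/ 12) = -168/ 17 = -9.88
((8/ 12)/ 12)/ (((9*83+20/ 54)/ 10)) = 15/ 20179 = 0.00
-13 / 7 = -1.86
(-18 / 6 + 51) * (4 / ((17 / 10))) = 1920 / 17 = 112.94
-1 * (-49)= 49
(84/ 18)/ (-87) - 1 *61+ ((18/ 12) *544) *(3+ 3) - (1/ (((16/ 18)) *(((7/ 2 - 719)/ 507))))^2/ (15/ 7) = 283561493471/ 58651920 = 4834.65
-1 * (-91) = 91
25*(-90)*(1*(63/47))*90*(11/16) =-35083125/188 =-186612.37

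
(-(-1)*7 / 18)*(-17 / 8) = -119 / 144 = -0.83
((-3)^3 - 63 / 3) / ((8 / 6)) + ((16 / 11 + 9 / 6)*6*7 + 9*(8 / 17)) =17265 / 187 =92.33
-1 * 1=-1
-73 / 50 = -1.46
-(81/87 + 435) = -12642/29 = -435.93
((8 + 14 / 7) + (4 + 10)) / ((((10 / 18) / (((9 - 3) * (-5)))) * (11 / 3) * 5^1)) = -3888 / 55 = -70.69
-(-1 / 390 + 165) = -64349 / 390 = -165.00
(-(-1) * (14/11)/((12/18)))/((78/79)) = 553/286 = 1.93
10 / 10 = 1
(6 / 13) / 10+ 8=523 / 65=8.05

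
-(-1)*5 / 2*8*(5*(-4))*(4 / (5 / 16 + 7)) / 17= -25600 / 1989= -12.87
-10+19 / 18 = -161 / 18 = -8.94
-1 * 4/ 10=-2/ 5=-0.40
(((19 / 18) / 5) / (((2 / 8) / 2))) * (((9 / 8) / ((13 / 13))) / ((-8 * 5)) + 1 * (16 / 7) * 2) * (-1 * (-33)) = 2126993 / 8400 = 253.21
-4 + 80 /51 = -124 /51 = -2.43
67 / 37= 1.81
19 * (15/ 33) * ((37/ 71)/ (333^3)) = 0.00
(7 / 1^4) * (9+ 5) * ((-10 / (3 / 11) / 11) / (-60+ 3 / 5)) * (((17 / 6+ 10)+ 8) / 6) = 19.10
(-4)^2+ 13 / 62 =1005 / 62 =16.21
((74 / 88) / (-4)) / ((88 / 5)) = -185 / 15488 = -0.01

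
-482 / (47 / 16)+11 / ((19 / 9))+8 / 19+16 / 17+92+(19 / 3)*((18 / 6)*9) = 1601408 / 15181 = 105.49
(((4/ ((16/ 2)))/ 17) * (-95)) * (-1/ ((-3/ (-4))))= 190/ 51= 3.73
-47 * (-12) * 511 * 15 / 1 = 4323060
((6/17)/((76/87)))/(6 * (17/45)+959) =3915/9314674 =0.00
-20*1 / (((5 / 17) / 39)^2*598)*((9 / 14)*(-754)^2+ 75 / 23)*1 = -3979244425806 / 18515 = -214920033.80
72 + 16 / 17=1240 / 17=72.94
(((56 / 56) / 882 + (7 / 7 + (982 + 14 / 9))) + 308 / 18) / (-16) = -883471 / 14112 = -62.60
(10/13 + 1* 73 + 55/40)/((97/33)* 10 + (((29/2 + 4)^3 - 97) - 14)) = 0.01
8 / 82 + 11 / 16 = 515 / 656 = 0.79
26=26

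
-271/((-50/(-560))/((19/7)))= -41192/5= -8238.40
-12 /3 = -4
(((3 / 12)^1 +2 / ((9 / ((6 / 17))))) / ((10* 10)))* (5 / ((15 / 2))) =67 / 30600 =0.00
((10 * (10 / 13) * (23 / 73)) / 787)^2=0.00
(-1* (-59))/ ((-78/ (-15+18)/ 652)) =-19234/ 13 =-1479.54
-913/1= -913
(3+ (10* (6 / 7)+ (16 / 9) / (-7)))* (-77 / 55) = -713 / 45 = -15.84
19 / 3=6.33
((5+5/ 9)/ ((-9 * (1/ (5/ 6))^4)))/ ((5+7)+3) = -3125/ 157464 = -0.02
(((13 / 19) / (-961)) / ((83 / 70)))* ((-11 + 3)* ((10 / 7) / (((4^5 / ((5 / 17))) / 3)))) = 4875 / 824430368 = 0.00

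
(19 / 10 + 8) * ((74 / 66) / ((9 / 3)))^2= 1369 / 990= 1.38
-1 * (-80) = 80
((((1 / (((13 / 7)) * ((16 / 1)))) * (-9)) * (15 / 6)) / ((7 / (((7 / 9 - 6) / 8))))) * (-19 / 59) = -0.02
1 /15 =0.07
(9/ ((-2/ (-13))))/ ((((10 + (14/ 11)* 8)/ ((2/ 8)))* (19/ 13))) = 5577/ 11248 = 0.50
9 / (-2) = -9 / 2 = -4.50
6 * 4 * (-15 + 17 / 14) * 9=-20844 / 7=-2977.71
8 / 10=4 / 5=0.80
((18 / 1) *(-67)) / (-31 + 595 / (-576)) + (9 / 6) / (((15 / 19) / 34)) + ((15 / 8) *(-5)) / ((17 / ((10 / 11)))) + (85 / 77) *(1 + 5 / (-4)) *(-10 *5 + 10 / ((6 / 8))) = 162110249849 / 1449141540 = 111.87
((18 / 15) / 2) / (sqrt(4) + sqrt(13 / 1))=-2 / 15 + sqrt(13) / 15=0.11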